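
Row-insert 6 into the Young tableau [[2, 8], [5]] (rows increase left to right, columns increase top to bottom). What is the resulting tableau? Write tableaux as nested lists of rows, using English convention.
[[2, 6], [5, 8]]

In row 1, 6 replaces 8 (the leftmost entry greater than 6); 8 is bumped to row 2. 8 is appended to row 2. The new tableau is [[2, 6], [5, 8]].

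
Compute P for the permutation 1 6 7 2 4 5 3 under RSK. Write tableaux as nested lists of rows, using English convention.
Insert 1: appended to row 1. P = [[1]].
Insert 6: appended to row 1. P = [[1, 6]].
Insert 7: appended to row 1. P = [[1, 6, 7]].
Insert 2: 2 bumps 6 from row 1; 6 starts row 2. P = [[1, 2, 7], [6]].
Insert 4: 4 bumps 7 from row 1; 7 appends to row 2. P = [[1, 2, 4], [6, 7]].
Insert 5: appended to row 1. P = [[1, 2, 4, 5], [6, 7]].
Insert 3: 3 bumps 4 from row 1; 4 bumps 6 from row 2; 6 starts row 3. P = [[1, 2, 3, 5], [4, 7], [6]].

So P = [[1, 2, 3, 5], [4, 7], [6]].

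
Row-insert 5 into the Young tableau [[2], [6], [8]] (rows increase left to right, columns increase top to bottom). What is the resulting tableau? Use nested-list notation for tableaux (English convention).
[[2, 5], [6], [8]]

5 is larger than every entry of row 1, so it is appended to row 1. The new tableau is [[2, 5], [6], [8]].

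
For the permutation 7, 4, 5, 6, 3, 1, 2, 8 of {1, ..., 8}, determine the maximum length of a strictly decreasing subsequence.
4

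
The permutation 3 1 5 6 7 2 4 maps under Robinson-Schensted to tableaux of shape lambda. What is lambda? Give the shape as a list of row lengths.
RSK row insertion gives P = [[1, 2, 4, 7], [3, 5, 6]], which has shape [4, 3].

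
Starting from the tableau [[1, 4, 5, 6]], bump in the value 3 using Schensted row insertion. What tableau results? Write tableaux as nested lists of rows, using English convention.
[[1, 3, 5, 6], [4]]

In row 1, 3 replaces 4 (the leftmost entry greater than 3); 4 is bumped to row 2. 4 starts a new row 2. The new tableau is [[1, 3, 5, 6], [4]].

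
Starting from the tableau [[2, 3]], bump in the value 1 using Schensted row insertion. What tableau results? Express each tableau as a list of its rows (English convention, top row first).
In row 1, 1 replaces 2 (the leftmost entry greater than 1); 2 is bumped to row 2. 2 starts a new row 2. The new tableau is [[1, 3], [2]].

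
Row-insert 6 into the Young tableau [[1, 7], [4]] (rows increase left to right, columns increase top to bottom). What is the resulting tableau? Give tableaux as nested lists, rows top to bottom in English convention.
In row 1, 6 replaces 7 (the leftmost entry greater than 6); 7 is bumped to row 2. 7 is appended to row 2. The new tableau is [[1, 6], [4, 7]].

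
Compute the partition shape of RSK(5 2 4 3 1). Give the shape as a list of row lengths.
Row-insert each entry into an empty tableau.

After inserting 5: P = [[5]].
After inserting 2: P = [[2], [5]].
After inserting 4: P = [[2, 4], [5]].
After inserting 3: P = [[2, 3], [4], [5]].
After inserting 1: P = [[1, 3], [2], [4], [5]].

The final insertion tableau P = [[1, 3], [2], [4], [5]] has shape [2, 1, 1, 1].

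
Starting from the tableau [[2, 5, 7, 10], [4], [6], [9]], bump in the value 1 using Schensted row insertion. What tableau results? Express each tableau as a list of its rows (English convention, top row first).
In row 1, 1 replaces 2 (the leftmost entry greater than 1); 2 is bumped to row 2. In row 2, 2 replaces 4 (the leftmost entry greater than 2); 4 is bumped to row 3. In row 3, 4 replaces 6 (the leftmost entry greater than 4); 6 is bumped to row 4. In row 4, 6 replaces 9 (the leftmost entry greater than 6); 9 is bumped to row 5. 9 starts a new row 5. The new tableau is [[1, 5, 7, 10], [2], [4], [6], [9]].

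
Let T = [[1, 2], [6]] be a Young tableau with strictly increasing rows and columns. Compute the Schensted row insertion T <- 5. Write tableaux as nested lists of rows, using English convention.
[[1, 2, 5], [6]]

5 is larger than every entry of row 1, so it is appended to row 1. The new tableau is [[1, 2, 5], [6]].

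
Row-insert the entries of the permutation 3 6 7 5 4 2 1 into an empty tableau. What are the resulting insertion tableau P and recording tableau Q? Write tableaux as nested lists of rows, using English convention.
Insert each entry of the permutation into P by Schensted row insertion, recording in Q the position of each new cell.

Insert 3: appended to row 1. P = [[3]].
Insert 6: appended to row 1. P = [[3, 6]].
Insert 7: appended to row 1. P = [[3, 6, 7]].
Insert 5: 5 bumps 6 from row 1; 6 starts row 2. P = [[3, 5, 7], [6]].
Insert 4: 4 bumps 5 from row 1; 5 bumps 6 from row 2; 6 starts row 3. P = [[3, 4, 7], [5], [6]].
Insert 2: 2 bumps 3 from row 1; 3 bumps 5 from row 2; 5 bumps 6 from row 3; 6 starts row 4. P = [[2, 4, 7], [3], [5], [6]].
Insert 1: 1 bumps 2 from row 1; 2 bumps 3 from row 2; 3 bumps 5 from row 3; 5 bumps 6 from row 4; 6 starts row 5. P = [[1, 4, 7], [2], [3], [5], [6]].

So P = [[1, 4, 7], [2], [3], [5], [6]], Q = [[1, 2, 3], [4], [5], [6], [7]].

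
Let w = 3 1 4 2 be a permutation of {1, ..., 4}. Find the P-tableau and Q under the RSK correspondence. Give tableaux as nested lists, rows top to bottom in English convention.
Insert each entry of the permutation into P by Schensted row insertion, recording in Q the position of each new cell.

Insert 3: appended to row 1. P = [[3]].
Insert 1: 1 bumps 3 from row 1; 3 starts row 2. P = [[1], [3]].
Insert 4: appended to row 1. P = [[1, 4], [3]].
Insert 2: 2 bumps 4 from row 1; 4 appends to row 2. P = [[1, 2], [3, 4]].

So P = [[1, 2], [3, 4]], Q = [[1, 3], [2, 4]].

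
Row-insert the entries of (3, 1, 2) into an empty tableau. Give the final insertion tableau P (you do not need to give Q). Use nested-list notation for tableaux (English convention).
After inserting 3: P = [[3]].
After inserting 1: P = [[1], [3]].
After inserting 2: P = [[1, 2], [3]].

So P = [[1, 2], [3]].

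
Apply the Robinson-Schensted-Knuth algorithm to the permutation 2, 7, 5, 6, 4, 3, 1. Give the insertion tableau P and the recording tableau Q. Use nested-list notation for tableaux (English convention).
P = [[1, 3, 6], [2], [4], [5], [7]], Q = [[1, 2, 4], [3], [5], [6], [7]]

Insert each entry of the permutation into P by Schensted row insertion, recording in Q the position of each new cell.

Insert 2: appended to row 1. P = [[2]], Q = [[1]].
Insert 7: appended to row 1. P = [[2, 7]], Q = [[1, 2]].
Insert 5: 5 bumps 7 from row 1; 7 starts row 2. P = [[2, 5], [7]], Q = [[1, 2], [3]].
Insert 6: appended to row 1. P = [[2, 5, 6], [7]], Q = [[1, 2, 4], [3]].
Insert 4: 4 bumps 5 from row 1; 5 bumps 7 from row 2; 7 starts row 3. P = [[2, 4, 6], [5], [7]], Q = [[1, 2, 4], [3], [5]].
Insert 3: 3 bumps 4 from row 1; 4 bumps 5 from row 2; 5 bumps 7 from row 3; 7 starts row 4. P = [[2, 3, 6], [4], [5], [7]], Q = [[1, 2, 4], [3], [5], [6]].
Insert 1: 1 bumps 2 from row 1; 2 bumps 4 from row 2; 4 bumps 5 from row 3; 5 bumps 7 from row 4; 7 starts row 5. P = [[1, 3, 6], [2], [4], [5], [7]], Q = [[1, 2, 4], [3], [5], [6], [7]].

So P = [[1, 3, 6], [2], [4], [5], [7]], Q = [[1, 2, 4], [3], [5], [6], [7]].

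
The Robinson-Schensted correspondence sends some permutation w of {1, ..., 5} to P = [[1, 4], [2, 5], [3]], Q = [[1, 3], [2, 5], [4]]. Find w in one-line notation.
3 2 5 1 4

Reverse the RSK construction: for i from n down to 1, find the cell of Q containing i, remove the entry at that cell from P, and reverse-bump it up through P; the value ejected from row 1 is w(i).

Step i=5: Q has 5 at row 2, column 2; remove 5 from row 2 of P and reverse-bump: 5 enters row 1 and ejects 4. So w(5) = 4. P is now [[1, 5], [2], [3]].
Step i=4: Q has 4 at row 3, column 1; remove 3 from row 3 of P and reverse-bump: 3 enters row 2 and ejects 2; 2 enters row 1 and ejects 1. So w(4) = 1. P is now [[2, 5], [3]].
Step i=3: Q has 3 at row 1, column 2; remove that cell from P, ejecting 5. So w(3) = 5. P is now [[2], [3]].
Step i=2: Q has 2 at row 2, column 1; remove 3 from row 2 of P and reverse-bump: 3 enters row 1 and ejects 2. So w(2) = 2. P is now [[3]].
Step i=1: Q has 1 at row 1, column 1; remove that cell from P, ejecting 3. So w(1) = 3. P is now [].

So w = 3 2 5 1 4.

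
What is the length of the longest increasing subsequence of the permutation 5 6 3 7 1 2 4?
3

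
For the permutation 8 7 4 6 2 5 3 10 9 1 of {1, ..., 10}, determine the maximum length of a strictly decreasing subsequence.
6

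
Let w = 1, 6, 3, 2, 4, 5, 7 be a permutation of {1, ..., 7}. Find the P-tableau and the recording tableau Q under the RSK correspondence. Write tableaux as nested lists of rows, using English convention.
P = [[1, 2, 4, 5, 7], [3], [6]], Q = [[1, 2, 5, 6, 7], [3], [4]]

Insert each entry of the permutation into P by Schensted row insertion, recording in Q the position of each new cell.

Insert 1: appended to row 1. P = [[1]], Q = [[1]].
Insert 6: appended to row 1. P = [[1, 6]], Q = [[1, 2]].
Insert 3: 3 bumps 6 from row 1; 6 starts row 2. P = [[1, 3], [6]], Q = [[1, 2], [3]].
Insert 2: 2 bumps 3 from row 1; 3 bumps 6 from row 2; 6 starts row 3. P = [[1, 2], [3], [6]], Q = [[1, 2], [3], [4]].
Insert 4: appended to row 1. P = [[1, 2, 4], [3], [6]], Q = [[1, 2, 5], [3], [4]].
Insert 5: appended to row 1. P = [[1, 2, 4, 5], [3], [6]], Q = [[1, 2, 5, 6], [3], [4]].
Insert 7: appended to row 1. P = [[1, 2, 4, 5, 7], [3], [6]], Q = [[1, 2, 5, 6, 7], [3], [4]].

So P = [[1, 2, 4, 5, 7], [3], [6]], Q = [[1, 2, 5, 6, 7], [3], [4]].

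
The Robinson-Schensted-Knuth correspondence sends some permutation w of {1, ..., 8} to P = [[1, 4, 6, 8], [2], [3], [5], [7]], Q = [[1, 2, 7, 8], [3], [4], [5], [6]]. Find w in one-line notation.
Reverse the RSK construction: for i from n down to 1, find the cell of Q containing i, remove the entry at that cell from P, and reverse-bump it up through P; the value ejected from row 1 is w(i).

Step i=8: Q has 8 at row 1, column 4; remove that cell from P, ejecting 8. So w(8) = 8. P is now [[1, 4, 6], [2], [3], [5], [7]].
Step i=7: Q has 7 at row 1, column 3; remove that cell from P, ejecting 6. So w(7) = 6. P is now [[1, 4], [2], [3], [5], [7]].
Step i=6: Q has 6 at row 5, column 1; remove 7 from row 5 of P and reverse-bump: 7 enters row 4 and ejects 5; 5 enters row 3 and ejects 3; 3 enters row 2 and ejects 2; 2 enters row 1 and ejects 1. So w(6) = 1. P is now [[2, 4], [3], [5], [7]].
Step i=5: Q has 5 at row 4, column 1; remove 7 from row 4 of P and reverse-bump: 7 enters row 3 and ejects 5; 5 enters row 2 and ejects 3; 3 enters row 1 and ejects 2. So w(5) = 2. P is now [[3, 4], [5], [7]].
Step i=4: Q has 4 at row 3, column 1; remove 7 from row 3 of P and reverse-bump: 7 enters row 2 and ejects 5; 5 enters row 1 and ejects 4. So w(4) = 4. P is now [[3, 5], [7]].
Step i=3: Q has 3 at row 2, column 1; remove 7 from row 2 of P and reverse-bump: 7 enters row 1 and ejects 5. So w(3) = 5. P is now [[3, 7]].
Step i=2: Q has 2 at row 1, column 2; remove that cell from P, ejecting 7. So w(2) = 7. P is now [[3]].
Step i=1: Q has 1 at row 1, column 1; remove that cell from P, ejecting 3. So w(1) = 3. P is now [].

So w = 3 7 5 4 2 1 6 8.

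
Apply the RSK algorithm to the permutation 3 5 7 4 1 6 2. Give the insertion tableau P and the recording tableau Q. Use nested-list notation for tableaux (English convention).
P = [[1, 2, 6], [3, 4], [5, 7]], Q = [[1, 2, 3], [4, 6], [5, 7]]

Insert each entry of the permutation into P by Schensted row insertion, recording in Q the position of each new cell.

Insert 3: appended to row 1. P = [[3]].
Insert 5: appended to row 1. P = [[3, 5]].
Insert 7: appended to row 1. P = [[3, 5, 7]].
Insert 4: 4 bumps 5 from row 1; 5 starts row 2. P = [[3, 4, 7], [5]].
Insert 1: 1 bumps 3 from row 1; 3 bumps 5 from row 2; 5 starts row 3. P = [[1, 4, 7], [3], [5]].
Insert 6: 6 bumps 7 from row 1; 7 appends to row 2. P = [[1, 4, 6], [3, 7], [5]].
Insert 2: 2 bumps 4 from row 1; 4 bumps 7 from row 2; 7 appends to row 3. P = [[1, 2, 6], [3, 4], [5, 7]].

So P = [[1, 2, 6], [3, 4], [5, 7]], Q = [[1, 2, 3], [4, 6], [5, 7]].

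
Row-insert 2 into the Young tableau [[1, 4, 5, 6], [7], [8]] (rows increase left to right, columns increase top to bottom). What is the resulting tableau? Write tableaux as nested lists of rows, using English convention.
[[1, 2, 5, 6], [4], [7], [8]]

In row 1, 2 replaces 4 (the leftmost entry greater than 2); 4 is bumped to row 2. In row 2, 4 replaces 7 (the leftmost entry greater than 4); 7 is bumped to row 3. In row 3, 7 replaces 8 (the leftmost entry greater than 7); 8 is bumped to row 4. 8 starts a new row 4. The new tableau is [[1, 2, 5, 6], [4], [7], [8]].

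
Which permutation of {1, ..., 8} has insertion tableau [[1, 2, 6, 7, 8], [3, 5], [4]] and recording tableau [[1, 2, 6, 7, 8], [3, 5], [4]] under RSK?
Reverse the RSK construction: for i from n down to 1, find the cell of Q containing i, remove the entry at that cell from P, and reverse-bump it up through P; the value ejected from row 1 is w(i).

Step i=8: Q has 8 at row 1, column 5; remove that cell from P, ejecting 8. So w(8) = 8. P is now [[1, 2, 6, 7], [3, 5], [4]].
Step i=7: Q has 7 at row 1, column 4; remove that cell from P, ejecting 7. So w(7) = 7. P is now [[1, 2, 6], [3, 5], [4]].
Step i=6: Q has 6 at row 1, column 3; remove that cell from P, ejecting 6. So w(6) = 6. P is now [[1, 2], [3, 5], [4]].
Step i=5: Q has 5 at row 2, column 2; remove 5 from row 2 of P and reverse-bump: 5 enters row 1 and ejects 2. So w(5) = 2. P is now [[1, 5], [3], [4]].
Step i=4: Q has 4 at row 3, column 1; remove 4 from row 3 of P and reverse-bump: 4 enters row 2 and ejects 3; 3 enters row 1 and ejects 1. So w(4) = 1. P is now [[3, 5], [4]].
Step i=3: Q has 3 at row 2, column 1; remove 4 from row 2 of P and reverse-bump: 4 enters row 1 and ejects 3. So w(3) = 3. P is now [[4, 5]].
Step i=2: Q has 2 at row 1, column 2; remove that cell from P, ejecting 5. So w(2) = 5. P is now [[4]].
Step i=1: Q has 1 at row 1, column 1; remove that cell from P, ejecting 4. So w(1) = 4. P is now [].

So w = 4 5 3 1 2 6 7 8.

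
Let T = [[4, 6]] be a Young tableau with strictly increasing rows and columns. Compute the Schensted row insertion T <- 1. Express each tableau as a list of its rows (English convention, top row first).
In row 1, 1 replaces 4 (the leftmost entry greater than 1); 4 is bumped to row 2. 4 starts a new row 2. The new tableau is [[1, 6], [4]].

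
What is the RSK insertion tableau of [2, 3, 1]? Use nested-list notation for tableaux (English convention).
Insert 2: appended to row 1. P = [[2]].
Insert 3: appended to row 1. P = [[2, 3]].
Insert 1: 1 bumps 2 from row 1; 2 starts row 2. P = [[1, 3], [2]].

So P = [[1, 3], [2]].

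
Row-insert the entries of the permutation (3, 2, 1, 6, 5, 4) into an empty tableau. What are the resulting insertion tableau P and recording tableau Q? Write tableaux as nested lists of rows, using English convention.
P = [[1, 4], [2, 5], [3, 6]], Q = [[1, 4], [2, 5], [3, 6]]

Insert each entry of the permutation into P by Schensted row insertion, recording in Q the position of each new cell.

Insert 3: appended to row 1. P = [[3]], Q = [[1]].
Insert 2: 2 bumps 3 from row 1; 3 starts row 2. P = [[2], [3]], Q = [[1], [2]].
Insert 1: 1 bumps 2 from row 1; 2 bumps 3 from row 2; 3 starts row 3. P = [[1], [2], [3]], Q = [[1], [2], [3]].
Insert 6: appended to row 1. P = [[1, 6], [2], [3]], Q = [[1, 4], [2], [3]].
Insert 5: 5 bumps 6 from row 1; 6 appends to row 2. P = [[1, 5], [2, 6], [3]], Q = [[1, 4], [2, 5], [3]].
Insert 4: 4 bumps 5 from row 1; 5 bumps 6 from row 2; 6 appends to row 3. P = [[1, 4], [2, 5], [3, 6]], Q = [[1, 4], [2, 5], [3, 6]].

So P = [[1, 4], [2, 5], [3, 6]], Q = [[1, 4], [2, 5], [3, 6]].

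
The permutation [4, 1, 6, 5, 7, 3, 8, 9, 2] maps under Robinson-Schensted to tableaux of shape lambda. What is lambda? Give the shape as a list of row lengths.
Row-insert each entry into an empty tableau.

After inserting 4: P = [[4]].
After inserting 1: P = [[1], [4]].
After inserting 6: P = [[1, 6], [4]].
After inserting 5: P = [[1, 5], [4, 6]].
After inserting 7: P = [[1, 5, 7], [4, 6]].
After inserting 3: P = [[1, 3, 7], [4, 5], [6]].
After inserting 8: P = [[1, 3, 7, 8], [4, 5], [6]].
After inserting 9: P = [[1, 3, 7, 8, 9], [4, 5], [6]].
After inserting 2: P = [[1, 2, 7, 8, 9], [3, 5], [4], [6]].

The final insertion tableau P = [[1, 2, 7, 8, 9], [3, 5], [4], [6]] has shape [5, 2, 1, 1].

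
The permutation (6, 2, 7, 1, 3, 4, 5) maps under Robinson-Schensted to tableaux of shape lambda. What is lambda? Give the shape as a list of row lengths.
Row-insert each entry into an empty tableau.

After inserting 6: P = [[6]].
After inserting 2: P = [[2], [6]].
After inserting 7: P = [[2, 7], [6]].
After inserting 1: P = [[1, 7], [2], [6]].
After inserting 3: P = [[1, 3], [2, 7], [6]].
After inserting 4: P = [[1, 3, 4], [2, 7], [6]].
After inserting 5: P = [[1, 3, 4, 5], [2, 7], [6]].

The final insertion tableau P = [[1, 3, 4, 5], [2, 7], [6]] has shape [4, 2, 1].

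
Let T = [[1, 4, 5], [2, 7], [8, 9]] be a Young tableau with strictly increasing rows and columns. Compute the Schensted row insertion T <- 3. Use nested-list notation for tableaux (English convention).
[[1, 3, 5], [2, 4], [7, 9], [8]]

In row 1, 3 replaces 4 (the leftmost entry greater than 3); 4 is bumped to row 2. In row 2, 4 replaces 7 (the leftmost entry greater than 4); 7 is bumped to row 3. In row 3, 7 replaces 8 (the leftmost entry greater than 7); 8 is bumped to row 4. 8 starts a new row 4. The new tableau is [[1, 3, 5], [2, 4], [7, 9], [8]].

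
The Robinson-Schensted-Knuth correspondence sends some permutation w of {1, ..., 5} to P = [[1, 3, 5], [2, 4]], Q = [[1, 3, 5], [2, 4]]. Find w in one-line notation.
Reverse RSK: for i = n, n-1, ..., 1, locate i in Q, remove the corresponding corner cell from P, and reverse-bump its entry up through P; the value ejected from row 1 is w(i).

So w = 2 1 4 3 5.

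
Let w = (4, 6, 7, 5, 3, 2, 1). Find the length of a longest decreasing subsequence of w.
5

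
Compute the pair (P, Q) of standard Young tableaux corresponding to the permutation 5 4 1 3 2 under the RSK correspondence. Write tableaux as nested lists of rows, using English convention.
Insert each entry of the permutation into P by Schensted row insertion, recording in Q the position of each new cell.

After inserting 5: P = [[5]].
After inserting 4: P = [[4], [5]].
After inserting 1: P = [[1], [4], [5]].
After inserting 3: P = [[1, 3], [4], [5]].
After inserting 2: P = [[1, 2], [3], [4], [5]].

So P = [[1, 2], [3], [4], [5]], Q = [[1, 4], [2], [3], [5]].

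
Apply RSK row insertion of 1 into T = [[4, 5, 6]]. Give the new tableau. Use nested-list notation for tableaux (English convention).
In row 1, 1 replaces 4 (the leftmost entry greater than 1); 4 is bumped to row 2. 4 starts a new row 2. The new tableau is [[1, 5, 6], [4]].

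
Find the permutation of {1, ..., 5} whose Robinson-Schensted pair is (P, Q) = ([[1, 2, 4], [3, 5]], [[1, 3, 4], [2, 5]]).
3 1 2 5 4

Reverse RSK: for i = n, n-1, ..., 1, locate i in Q, remove the corresponding corner cell from P, and reverse-bump its entry up through P; the value ejected from row 1 is w(i).

So w = 3 1 2 5 4.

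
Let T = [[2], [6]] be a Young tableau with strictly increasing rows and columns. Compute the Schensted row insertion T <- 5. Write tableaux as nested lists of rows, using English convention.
5 is larger than every entry of row 1, so it is appended to row 1. The new tableau is [[2, 5], [6]].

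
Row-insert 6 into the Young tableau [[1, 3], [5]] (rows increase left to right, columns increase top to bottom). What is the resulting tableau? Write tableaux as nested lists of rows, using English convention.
[[1, 3, 6], [5]]

6 is larger than every entry of row 1, so it is appended to row 1. The new tableau is [[1, 3, 6], [5]].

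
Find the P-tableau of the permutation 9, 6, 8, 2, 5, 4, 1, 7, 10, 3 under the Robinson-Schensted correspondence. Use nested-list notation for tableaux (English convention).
P = [[1, 3, 7, 10], [2, 4], [5, 8], [6], [9]]

Insert 9: appended to row 1. P = [[9]].
Insert 6: 6 bumps 9 from row 1; 9 starts row 2. P = [[6], [9]].
Insert 8: appended to row 1. P = [[6, 8], [9]].
Insert 2: 2 bumps 6 from row 1; 6 bumps 9 from row 2; 9 starts row 3. P = [[2, 8], [6], [9]].
Insert 5: 5 bumps 8 from row 1; 8 appends to row 2. P = [[2, 5], [6, 8], [9]].
Insert 4: 4 bumps 5 from row 1; 5 bumps 6 from row 2; 6 bumps 9 from row 3; 9 starts row 4. P = [[2, 4], [5, 8], [6], [9]].
Insert 1: 1 bumps 2 from row 1; 2 bumps 5 from row 2; 5 bumps 6 from row 3; 6 bumps 9 from row 4; 9 starts row 5. P = [[1, 4], [2, 8], [5], [6], [9]].
Insert 7: appended to row 1. P = [[1, 4, 7], [2, 8], [5], [6], [9]].
Insert 10: appended to row 1. P = [[1, 4, 7, 10], [2, 8], [5], [6], [9]].
Insert 3: 3 bumps 4 from row 1; 4 bumps 8 from row 2; 8 appends to row 3. P = [[1, 3, 7, 10], [2, 4], [5, 8], [6], [9]].

So P = [[1, 3, 7, 10], [2, 4], [5, 8], [6], [9]].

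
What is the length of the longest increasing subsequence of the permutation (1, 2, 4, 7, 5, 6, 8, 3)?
6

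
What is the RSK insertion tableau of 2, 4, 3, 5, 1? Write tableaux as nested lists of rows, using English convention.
P = [[1, 3, 5], [2], [4]]

Insert 2: appended to row 1. P = [[2]].
Insert 4: appended to row 1. P = [[2, 4]].
Insert 3: 3 bumps 4 from row 1; 4 starts row 2. P = [[2, 3], [4]].
Insert 5: appended to row 1. P = [[2, 3, 5], [4]].
Insert 1: 1 bumps 2 from row 1; 2 bumps 4 from row 2; 4 starts row 3. P = [[1, 3, 5], [2], [4]].

So P = [[1, 3, 5], [2], [4]].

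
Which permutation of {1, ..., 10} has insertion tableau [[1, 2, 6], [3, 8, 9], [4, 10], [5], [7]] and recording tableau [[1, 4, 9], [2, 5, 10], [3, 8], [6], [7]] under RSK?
Reverse the RSK construction: for i from n down to 1, find the cell of Q containing i, remove the entry at that cell from P, and reverse-bump it up through P; the value ejected from row 1 is w(i).

Step i=10: Q has 10 at row 2, column 3; remove 9 from row 2 of P and reverse-bump: 9 enters row 1 and ejects 6. So w(10) = 6. P is now [[1, 2, 9], [3, 8], [4, 10], [5], [7]].
Step i=9: Q has 9 at row 1, column 3; remove that cell from P, ejecting 9. So w(9) = 9. P is now [[1, 2], [3, 8], [4, 10], [5], [7]].
Step i=8: Q has 8 at row 3, column 2; remove 10 from row 3 of P and reverse-bump: 10 enters row 2 and ejects 8; 8 enters row 1 and ejects 2. So w(8) = 2. P is now [[1, 8], [3, 10], [4], [5], [7]].
Step i=7: Q has 7 at row 5, column 1; remove 7 from row 5 of P and reverse-bump: 7 enters row 4 and ejects 5; 5 enters row 3 and ejects 4; 4 enters row 2 and ejects 3; 3 enters row 1 and ejects 1. So w(7) = 1. P is now [[3, 8], [4, 10], [5], [7]].
Step i=6: Q has 6 at row 4, column 1; remove 7 from row 4 of P and reverse-bump: 7 enters row 3 and ejects 5; 5 enters row 2 and ejects 4; 4 enters row 1 and ejects 3. So w(6) = 3. P is now [[4, 8], [5, 10], [7]].
Step i=5: Q has 5 at row 2, column 2; remove 10 from row 2 of P and reverse-bump: 10 enters row 1 and ejects 8. So w(5) = 8. P is now [[4, 10], [5], [7]].
Step i=4: Q has 4 at row 1, column 2; remove that cell from P, ejecting 10. So w(4) = 10. P is now [[4], [5], [7]].
Step i=3: Q has 3 at row 3, column 1; remove 7 from row 3 of P and reverse-bump: 7 enters row 2 and ejects 5; 5 enters row 1 and ejects 4. So w(3) = 4. P is now [[5], [7]].
Step i=2: Q has 2 at row 2, column 1; remove 7 from row 2 of P and reverse-bump: 7 enters row 1 and ejects 5. So w(2) = 5. P is now [[7]].
Step i=1: Q has 1 at row 1, column 1; remove that cell from P, ejecting 7. So w(1) = 7. P is now [].

So w = 7 5 4 10 8 3 1 2 9 6.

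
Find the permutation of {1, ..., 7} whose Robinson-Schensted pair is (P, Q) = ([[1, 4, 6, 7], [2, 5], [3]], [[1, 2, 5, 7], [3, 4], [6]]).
Reverse the RSK construction: for i from n down to 1, find the cell of Q containing i, remove the entry at that cell from P, and reverse-bump it up through P; the value ejected from row 1 is w(i).

Step i=7: Q has 7 at row 1, column 4; remove that cell from P, ejecting 7. So w(7) = 7. P is now [[1, 4, 6], [2, 5], [3]].
Step i=6: Q has 6 at row 3, column 1; remove 3 from row 3 of P and reverse-bump: 3 enters row 2 and ejects 2; 2 enters row 1 and ejects 1. So w(6) = 1. P is now [[2, 4, 6], [3, 5]].
Step i=5: Q has 5 at row 1, column 3; remove that cell from P, ejecting 6. So w(5) = 6. P is now [[2, 4], [3, 5]].
Step i=4: Q has 4 at row 2, column 2; remove 5 from row 2 of P and reverse-bump: 5 enters row 1 and ejects 4. So w(4) = 4. P is now [[2, 5], [3]].
Step i=3: Q has 3 at row 2, column 1; remove 3 from row 2 of P and reverse-bump: 3 enters row 1 and ejects 2. So w(3) = 2. P is now [[3, 5]].
Step i=2: Q has 2 at row 1, column 2; remove that cell from P, ejecting 5. So w(2) = 5. P is now [[3]].
Step i=1: Q has 1 at row 1, column 1; remove that cell from P, ejecting 3. So w(1) = 3. P is now [].

So w = 3 5 2 4 6 1 7.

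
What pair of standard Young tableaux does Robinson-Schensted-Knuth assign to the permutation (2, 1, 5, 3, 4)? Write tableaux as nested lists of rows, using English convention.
P = [[1, 3, 4], [2, 5]], Q = [[1, 3, 5], [2, 4]]

Insert each entry of the permutation into P by Schensted row insertion, recording in Q the position of each new cell.

Insert 2: appended to row 1. P = [[2]].
Insert 1: 1 bumps 2 from row 1; 2 starts row 2. P = [[1], [2]].
Insert 5: appended to row 1. P = [[1, 5], [2]].
Insert 3: 3 bumps 5 from row 1; 5 appends to row 2. P = [[1, 3], [2, 5]].
Insert 4: appended to row 1. P = [[1, 3, 4], [2, 5]].

So P = [[1, 3, 4], [2, 5]], Q = [[1, 3, 5], [2, 4]].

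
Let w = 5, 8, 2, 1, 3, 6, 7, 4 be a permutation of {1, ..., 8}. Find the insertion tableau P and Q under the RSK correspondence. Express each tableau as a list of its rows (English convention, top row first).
P = [[1, 3, 4, 7], [2, 6], [5, 8]], Q = [[1, 2, 6, 7], [3, 5], [4, 8]]

Insert each entry of the permutation into P by Schensted row insertion, recording in Q the position of each new cell.

After inserting 5: P = [[5]].
After inserting 8: P = [[5, 8]].
After inserting 2: P = [[2, 8], [5]].
After inserting 1: P = [[1, 8], [2], [5]].
After inserting 3: P = [[1, 3], [2, 8], [5]].
After inserting 6: P = [[1, 3, 6], [2, 8], [5]].
After inserting 7: P = [[1, 3, 6, 7], [2, 8], [5]].
After inserting 4: P = [[1, 3, 4, 7], [2, 6], [5, 8]].

So P = [[1, 3, 4, 7], [2, 6], [5, 8]], Q = [[1, 2, 6, 7], [3, 5], [4, 8]].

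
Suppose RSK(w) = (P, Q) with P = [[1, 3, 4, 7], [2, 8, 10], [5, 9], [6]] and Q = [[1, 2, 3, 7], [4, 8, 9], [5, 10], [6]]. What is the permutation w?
Reverse the RSK construction: for i from n down to 1, find the cell of Q containing i, remove the entry at that cell from P, and reverse-bump it up through P; the value ejected from row 1 is w(i).

Step i=10: Q has 10 at row 3, column 2; remove 9 from row 3 of P and reverse-bump: 9 enters row 2 and ejects 8; 8 enters row 1 and ejects 7. So w(10) = 7. P is now [[1, 3, 4, 8], [2, 9, 10], [5], [6]].
Step i=9: Q has 9 at row 2, column 3; remove 10 from row 2 of P and reverse-bump: 10 enters row 1 and ejects 8. So w(9) = 8. P is now [[1, 3, 4, 10], [2, 9], [5], [6]].
Step i=8: Q has 8 at row 2, column 2; remove 9 from row 2 of P and reverse-bump: 9 enters row 1 and ejects 4. So w(8) = 4. P is now [[1, 3, 9, 10], [2], [5], [6]].
Step i=7: Q has 7 at row 1, column 4; remove that cell from P, ejecting 10. So w(7) = 10. P is now [[1, 3, 9], [2], [5], [6]].
Step i=6: Q has 6 at row 4, column 1; remove 6 from row 4 of P and reverse-bump: 6 enters row 3 and ejects 5; 5 enters row 2 and ejects 2; 2 enters row 1 and ejects 1. So w(6) = 1. P is now [[2, 3, 9], [5], [6]].
Step i=5: Q has 5 at row 3, column 1; remove 6 from row 3 of P and reverse-bump: 6 enters row 2 and ejects 5; 5 enters row 1 and ejects 3. So w(5) = 3. P is now [[2, 5, 9], [6]].
Step i=4: Q has 4 at row 2, column 1; remove 6 from row 2 of P and reverse-bump: 6 enters row 1 and ejects 5. So w(4) = 5. P is now [[2, 6, 9]].
Step i=3: Q has 3 at row 1, column 3; remove that cell from P, ejecting 9. So w(3) = 9. P is now [[2, 6]].
Step i=2: Q has 2 at row 1, column 2; remove that cell from P, ejecting 6. So w(2) = 6. P is now [[2]].
Step i=1: Q has 1 at row 1, column 1; remove that cell from P, ejecting 2. So w(1) = 2. P is now [].

So w = 2 6 9 5 3 1 10 4 8 7.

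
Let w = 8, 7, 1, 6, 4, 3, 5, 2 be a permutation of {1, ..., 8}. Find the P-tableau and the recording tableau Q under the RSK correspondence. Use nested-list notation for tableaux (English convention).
P = [[1, 2, 5], [3], [4], [6], [7], [8]], Q = [[1, 4, 7], [2], [3], [5], [6], [8]]

Insert each entry of the permutation into P by Schensted row insertion, recording in Q the position of each new cell.

Insert 8: appended to row 1. P = [[8]], Q = [[1]].
Insert 7: 7 bumps 8 from row 1; 8 starts row 2. P = [[7], [8]], Q = [[1], [2]].
Insert 1: 1 bumps 7 from row 1; 7 bumps 8 from row 2; 8 starts row 3. P = [[1], [7], [8]], Q = [[1], [2], [3]].
Insert 6: appended to row 1. P = [[1, 6], [7], [8]], Q = [[1, 4], [2], [3]].
Insert 4: 4 bumps 6 from row 1; 6 bumps 7 from row 2; 7 bumps 8 from row 3; 8 starts row 4. P = [[1, 4], [6], [7], [8]], Q = [[1, 4], [2], [3], [5]].
Insert 3: 3 bumps 4 from row 1; 4 bumps 6 from row 2; 6 bumps 7 from row 3; 7 bumps 8 from row 4; 8 starts row 5. P = [[1, 3], [4], [6], [7], [8]], Q = [[1, 4], [2], [3], [5], [6]].
Insert 5: appended to row 1. P = [[1, 3, 5], [4], [6], [7], [8]], Q = [[1, 4, 7], [2], [3], [5], [6]].
Insert 2: 2 bumps 3 from row 1; 3 bumps 4 from row 2; 4 bumps 6 from row 3; 6 bumps 7 from row 4; 7 bumps 8 from row 5; 8 starts row 6. P = [[1, 2, 5], [3], [4], [6], [7], [8]], Q = [[1, 4, 7], [2], [3], [5], [6], [8]].

So P = [[1, 2, 5], [3], [4], [6], [7], [8]], Q = [[1, 4, 7], [2], [3], [5], [6], [8]].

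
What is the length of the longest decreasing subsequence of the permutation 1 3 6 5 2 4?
3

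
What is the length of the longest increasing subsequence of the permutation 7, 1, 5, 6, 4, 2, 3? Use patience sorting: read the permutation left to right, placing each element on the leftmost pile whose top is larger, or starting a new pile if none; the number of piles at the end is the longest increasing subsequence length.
3

7: new pile. tops = [7]
1: onto pile 1 (replacing 7). tops = [1]
5: new pile. tops = [1, 5]
6: new pile. tops = [1, 5, 6]
4: onto pile 2 (replacing 5). tops = [1, 4, 6]
2: onto pile 2 (replacing 4). tops = [1, 2, 6]
3: onto pile 3 (replacing 6). tops = [1, 2, 3]

3 piles, so the longest increasing subsequence has length 3.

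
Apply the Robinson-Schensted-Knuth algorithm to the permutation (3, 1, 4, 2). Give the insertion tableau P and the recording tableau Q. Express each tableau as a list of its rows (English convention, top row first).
P = [[1, 2], [3, 4]], Q = [[1, 3], [2, 4]]

Insert each entry of the permutation into P by Schensted row insertion, recording in Q the position of each new cell.

After inserting 3: P = [[3]].
After inserting 1: P = [[1], [3]].
After inserting 4: P = [[1, 4], [3]].
After inserting 2: P = [[1, 2], [3, 4]].

So P = [[1, 2], [3, 4]], Q = [[1, 3], [2, 4]].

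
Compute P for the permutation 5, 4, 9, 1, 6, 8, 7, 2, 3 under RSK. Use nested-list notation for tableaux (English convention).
P = [[1, 2, 3], [4, 6, 7], [5, 8], [9]]

Insert 5: appended to row 1. P = [[5]].
Insert 4: 4 bumps 5 from row 1; 5 starts row 2. P = [[4], [5]].
Insert 9: appended to row 1. P = [[4, 9], [5]].
Insert 1: 1 bumps 4 from row 1; 4 bumps 5 from row 2; 5 starts row 3. P = [[1, 9], [4], [5]].
Insert 6: 6 bumps 9 from row 1; 9 appends to row 2. P = [[1, 6], [4, 9], [5]].
Insert 8: appended to row 1. P = [[1, 6, 8], [4, 9], [5]].
Insert 7: 7 bumps 8 from row 1; 8 bumps 9 from row 2; 9 appends to row 3. P = [[1, 6, 7], [4, 8], [5, 9]].
Insert 2: 2 bumps 6 from row 1; 6 bumps 8 from row 2; 8 bumps 9 from row 3; 9 starts row 4. P = [[1, 2, 7], [4, 6], [5, 8], [9]].
Insert 3: 3 bumps 7 from row 1; 7 appends to row 2. P = [[1, 2, 3], [4, 6, 7], [5, 8], [9]].

So P = [[1, 2, 3], [4, 6, 7], [5, 8], [9]].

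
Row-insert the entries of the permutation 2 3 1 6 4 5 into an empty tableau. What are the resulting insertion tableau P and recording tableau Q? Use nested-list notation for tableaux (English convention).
P = [[1, 3, 4, 5], [2, 6]], Q = [[1, 2, 4, 6], [3, 5]]

Insert each entry of the permutation into P by Schensted row insertion, recording in Q the position of each new cell.

Insert 2: appended to row 1. P = [[2]].
Insert 3: appended to row 1. P = [[2, 3]].
Insert 1: 1 bumps 2 from row 1; 2 starts row 2. P = [[1, 3], [2]].
Insert 6: appended to row 1. P = [[1, 3, 6], [2]].
Insert 4: 4 bumps 6 from row 1; 6 appends to row 2. P = [[1, 3, 4], [2, 6]].
Insert 5: appended to row 1. P = [[1, 3, 4, 5], [2, 6]].

So P = [[1, 3, 4, 5], [2, 6]], Q = [[1, 2, 4, 6], [3, 5]].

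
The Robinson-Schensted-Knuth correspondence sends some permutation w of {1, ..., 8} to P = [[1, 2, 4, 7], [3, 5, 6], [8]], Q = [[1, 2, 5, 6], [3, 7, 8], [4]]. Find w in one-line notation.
3 8 5 1 6 7 2 4

Reverse RSK: for i = n, n-1, ..., 1, locate i in Q, remove the corresponding corner cell from P, and reverse-bump its entry up through P; the value ejected from row 1 is w(i).

So w = 3 8 5 1 6 7 2 4.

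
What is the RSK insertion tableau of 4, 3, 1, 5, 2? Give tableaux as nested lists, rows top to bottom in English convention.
P = [[1, 2], [3, 5], [4]]

Insert 4: appended to row 1. P = [[4]].
Insert 3: 3 bumps 4 from row 1; 4 starts row 2. P = [[3], [4]].
Insert 1: 1 bumps 3 from row 1; 3 bumps 4 from row 2; 4 starts row 3. P = [[1], [3], [4]].
Insert 5: appended to row 1. P = [[1, 5], [3], [4]].
Insert 2: 2 bumps 5 from row 1; 5 appends to row 2. P = [[1, 2], [3, 5], [4]].

So P = [[1, 2], [3, 5], [4]].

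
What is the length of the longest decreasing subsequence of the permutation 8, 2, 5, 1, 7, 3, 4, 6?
3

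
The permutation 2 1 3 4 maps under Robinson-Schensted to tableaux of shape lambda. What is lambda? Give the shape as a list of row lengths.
RSK row insertion gives P = [[1, 3, 4], [2]], which has shape [3, 1].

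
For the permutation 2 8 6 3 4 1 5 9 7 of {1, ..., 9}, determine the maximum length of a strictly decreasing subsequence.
4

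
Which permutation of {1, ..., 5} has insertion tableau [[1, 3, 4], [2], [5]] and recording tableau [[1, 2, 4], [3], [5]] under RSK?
Reverse the RSK construction: for i from n down to 1, find the cell of Q containing i, remove the entry at that cell from P, and reverse-bump it up through P; the value ejected from row 1 is w(i).

Step i=5: Q has 5 at row 3, column 1; remove 5 from row 3 of P and reverse-bump: 5 enters row 2 and ejects 2; 2 enters row 1 and ejects 1. So w(5) = 1. P is now [[2, 3, 4], [5]].
Step i=4: Q has 4 at row 1, column 3; remove that cell from P, ejecting 4. So w(4) = 4. P is now [[2, 3], [5]].
Step i=3: Q has 3 at row 2, column 1; remove 5 from row 2 of P and reverse-bump: 5 enters row 1 and ejects 3. So w(3) = 3. P is now [[2, 5]].
Step i=2: Q has 2 at row 1, column 2; remove that cell from P, ejecting 5. So w(2) = 5. P is now [[2]].
Step i=1: Q has 1 at row 1, column 1; remove that cell from P, ejecting 2. So w(1) = 2. P is now [].

So w = 2 5 3 4 1.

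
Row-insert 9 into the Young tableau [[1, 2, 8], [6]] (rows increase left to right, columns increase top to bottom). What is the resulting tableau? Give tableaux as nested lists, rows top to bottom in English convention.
[[1, 2, 8, 9], [6]]

9 is larger than every entry of row 1, so it is appended to row 1. The new tableau is [[1, 2, 8, 9], [6]].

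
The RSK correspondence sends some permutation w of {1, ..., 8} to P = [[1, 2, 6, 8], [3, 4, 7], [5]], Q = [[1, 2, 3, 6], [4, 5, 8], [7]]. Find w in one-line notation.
Reverse the RSK construction: for i from n down to 1, find the cell of Q containing i, remove the entry at that cell from P, and reverse-bump it up through P; the value ejected from row 1 is w(i).

Step i=8: Q has 8 at row 2, column 3; remove 7 from row 2 of P and reverse-bump: 7 enters row 1 and ejects 6. So w(8) = 6. P is now [[1, 2, 7, 8], [3, 4], [5]].
Step i=7: Q has 7 at row 3, column 1; remove 5 from row 3 of P and reverse-bump: 5 enters row 2 and ejects 4; 4 enters row 1 and ejects 2. So w(7) = 2. P is now [[1, 4, 7, 8], [3, 5]].
Step i=6: Q has 6 at row 1, column 4; remove that cell from P, ejecting 8. So w(6) = 8. P is now [[1, 4, 7], [3, 5]].
Step i=5: Q has 5 at row 2, column 2; remove 5 from row 2 of P and reverse-bump: 5 enters row 1 and ejects 4. So w(5) = 4. P is now [[1, 5, 7], [3]].
Step i=4: Q has 4 at row 2, column 1; remove 3 from row 2 of P and reverse-bump: 3 enters row 1 and ejects 1. So w(4) = 1. P is now [[3, 5, 7]].
Step i=3: Q has 3 at row 1, column 3; remove that cell from P, ejecting 7. So w(3) = 7. P is now [[3, 5]].
Step i=2: Q has 2 at row 1, column 2; remove that cell from P, ejecting 5. So w(2) = 5. P is now [[3]].
Step i=1: Q has 1 at row 1, column 1; remove that cell from P, ejecting 3. So w(1) = 3. P is now [].

So w = 3 5 7 1 4 8 2 6.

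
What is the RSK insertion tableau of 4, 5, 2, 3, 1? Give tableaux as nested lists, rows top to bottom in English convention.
Insert 4: appended to row 1. P = [[4]].
Insert 5: appended to row 1. P = [[4, 5]].
Insert 2: 2 bumps 4 from row 1; 4 starts row 2. P = [[2, 5], [4]].
Insert 3: 3 bumps 5 from row 1; 5 appends to row 2. P = [[2, 3], [4, 5]].
Insert 1: 1 bumps 2 from row 1; 2 bumps 4 from row 2; 4 starts row 3. P = [[1, 3], [2, 5], [4]].

So P = [[1, 3], [2, 5], [4]].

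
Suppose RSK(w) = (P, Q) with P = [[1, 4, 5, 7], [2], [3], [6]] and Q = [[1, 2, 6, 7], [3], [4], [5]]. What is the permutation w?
Reverse RSK: for i = n, n-1, ..., 1, locate i in Q, remove the corresponding corner cell from P, and reverse-bump its entry up through P; the value ejected from row 1 is w(i).

So w = 3 6 4 2 1 5 7.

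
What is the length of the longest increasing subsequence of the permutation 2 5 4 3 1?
2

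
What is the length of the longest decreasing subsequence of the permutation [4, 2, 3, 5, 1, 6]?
3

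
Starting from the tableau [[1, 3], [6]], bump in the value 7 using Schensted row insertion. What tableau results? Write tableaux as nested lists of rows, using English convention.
7 is larger than every entry of row 1, so it is appended to row 1. The new tableau is [[1, 3, 7], [6]].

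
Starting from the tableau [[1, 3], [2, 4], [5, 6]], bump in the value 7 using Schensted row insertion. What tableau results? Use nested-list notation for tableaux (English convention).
[[1, 3, 7], [2, 4], [5, 6]]

7 is larger than every entry of row 1, so it is appended to row 1. The new tableau is [[1, 3, 7], [2, 4], [5, 6]].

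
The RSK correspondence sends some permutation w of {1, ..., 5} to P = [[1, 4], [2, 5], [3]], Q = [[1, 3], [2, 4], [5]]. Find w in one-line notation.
Reverse the RSK construction: for i from n down to 1, find the cell of Q containing i, remove the entry at that cell from P, and reverse-bump it up through P; the value ejected from row 1 is w(i).

Step i=5: Q has 5 at row 3, column 1; remove 3 from row 3 of P and reverse-bump: 3 enters row 2 and ejects 2; 2 enters row 1 and ejects 1. So w(5) = 1. P is now [[2, 4], [3, 5]].
Step i=4: Q has 4 at row 2, column 2; remove 5 from row 2 of P and reverse-bump: 5 enters row 1 and ejects 4. So w(4) = 4. P is now [[2, 5], [3]].
Step i=3: Q has 3 at row 1, column 2; remove that cell from P, ejecting 5. So w(3) = 5. P is now [[2], [3]].
Step i=2: Q has 2 at row 2, column 1; remove 3 from row 2 of P and reverse-bump: 3 enters row 1 and ejects 2. So w(2) = 2. P is now [[3]].
Step i=1: Q has 1 at row 1, column 1; remove that cell from P, ejecting 3. So w(1) = 3. P is now [].

So w = 3 2 5 4 1.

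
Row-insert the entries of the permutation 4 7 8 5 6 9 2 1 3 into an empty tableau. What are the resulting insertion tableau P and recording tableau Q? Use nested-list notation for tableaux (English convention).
P = [[1, 3, 6, 9], [2, 5], [4, 8], [7]], Q = [[1, 2, 3, 6], [4, 5], [7, 9], [8]]

Insert each entry of the permutation into P by Schensted row insertion, recording in Q the position of each new cell.

Insert 4: appended to row 1. P = [[4]], Q = [[1]].
Insert 7: appended to row 1. P = [[4, 7]], Q = [[1, 2]].
Insert 8: appended to row 1. P = [[4, 7, 8]], Q = [[1, 2, 3]].
Insert 5: 5 bumps 7 from row 1; 7 starts row 2. P = [[4, 5, 8], [7]], Q = [[1, 2, 3], [4]].
Insert 6: 6 bumps 8 from row 1; 8 appends to row 2. P = [[4, 5, 6], [7, 8]], Q = [[1, 2, 3], [4, 5]].
Insert 9: appended to row 1. P = [[4, 5, 6, 9], [7, 8]], Q = [[1, 2, 3, 6], [4, 5]].
Insert 2: 2 bumps 4 from row 1; 4 bumps 7 from row 2; 7 starts row 3. P = [[2, 5, 6, 9], [4, 8], [7]], Q = [[1, 2, 3, 6], [4, 5], [7]].
Insert 1: 1 bumps 2 from row 1; 2 bumps 4 from row 2; 4 bumps 7 from row 3; 7 starts row 4. P = [[1, 5, 6, 9], [2, 8], [4], [7]], Q = [[1, 2, 3, 6], [4, 5], [7], [8]].
Insert 3: 3 bumps 5 from row 1; 5 bumps 8 from row 2; 8 appends to row 3. P = [[1, 3, 6, 9], [2, 5], [4, 8], [7]], Q = [[1, 2, 3, 6], [4, 5], [7, 9], [8]].

So P = [[1, 3, 6, 9], [2, 5], [4, 8], [7]], Q = [[1, 2, 3, 6], [4, 5], [7, 9], [8]].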